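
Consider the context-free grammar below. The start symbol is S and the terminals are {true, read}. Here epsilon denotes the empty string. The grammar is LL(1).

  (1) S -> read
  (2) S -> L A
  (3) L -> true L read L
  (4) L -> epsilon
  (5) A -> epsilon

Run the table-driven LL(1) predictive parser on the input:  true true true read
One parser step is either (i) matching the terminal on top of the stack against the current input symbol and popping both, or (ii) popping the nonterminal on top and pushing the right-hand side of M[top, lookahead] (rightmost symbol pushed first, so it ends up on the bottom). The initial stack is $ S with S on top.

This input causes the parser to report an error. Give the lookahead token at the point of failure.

$

      Stack                            Input                  Action
   1  $ S                              true true true read $  expand S -> L A
   2  $ A L                            true true true read $  expand L -> true L read L
   3  $ A L read L true                true true true read $  match true
   4  $ A L read L                     true true read $       expand L -> true L read L
   5  $ A L read L read L true         true true read $       match true
   6  $ A L read L read L              true read $            expand L -> true L read L
   7  $ A L read L read L read L true  true read $            match true
   8  $ A L read L read L read L       read $                 expand L -> epsilon
   9  $ A L read L read L read         read $                 match read
  10  $ A L read L read L              $                      expand L -> epsilon
  11  $ A L read L read                $                      error: top is terminal read but lookahead is $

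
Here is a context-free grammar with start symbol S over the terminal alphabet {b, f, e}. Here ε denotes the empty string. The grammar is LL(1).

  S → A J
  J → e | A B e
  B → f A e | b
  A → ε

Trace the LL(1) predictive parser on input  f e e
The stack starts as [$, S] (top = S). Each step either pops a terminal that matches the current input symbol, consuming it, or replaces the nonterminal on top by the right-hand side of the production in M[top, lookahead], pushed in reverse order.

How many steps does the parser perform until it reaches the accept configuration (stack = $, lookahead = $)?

step 1: stack=$ S  input=f e e $  — expand S → A J
step 2: stack=$ J A  input=f e e $  — expand A → ε
step 3: stack=$ J  input=f e e $  — expand J → A B e
step 4: stack=$ e B A  input=f e e $  — expand A → ε
step 5: stack=$ e B  input=f e e $  — expand B → f A e
step 6: stack=$ e e A f  input=f e e $  — match f
step 7: stack=$ e e A  input=e e $  — expand A → ε
step 8: stack=$ e e  input=e e $  — match e
step 9: stack=$ e  input=e $  — match e
Accept reached after 9 steps.

9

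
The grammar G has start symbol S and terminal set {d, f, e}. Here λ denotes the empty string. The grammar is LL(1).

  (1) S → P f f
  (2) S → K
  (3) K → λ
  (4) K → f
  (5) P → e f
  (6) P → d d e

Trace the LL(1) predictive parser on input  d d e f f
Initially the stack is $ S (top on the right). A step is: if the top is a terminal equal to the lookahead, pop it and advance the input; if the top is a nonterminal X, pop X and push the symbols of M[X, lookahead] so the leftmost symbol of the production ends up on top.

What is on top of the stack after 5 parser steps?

step 1: stack=$ S  input=d d e f f $  — expand S → P f f
step 2: stack=$ f f P  input=d d e f f $  — expand P → d d e
step 3: stack=$ f f e d d  input=d d e f f $  — match d
step 4: stack=$ f f e d  input=d e f f $  — match d
step 5: stack=$ f f e  input=e f f $  — match e
Stack after step 5: $ f f (top = f).

f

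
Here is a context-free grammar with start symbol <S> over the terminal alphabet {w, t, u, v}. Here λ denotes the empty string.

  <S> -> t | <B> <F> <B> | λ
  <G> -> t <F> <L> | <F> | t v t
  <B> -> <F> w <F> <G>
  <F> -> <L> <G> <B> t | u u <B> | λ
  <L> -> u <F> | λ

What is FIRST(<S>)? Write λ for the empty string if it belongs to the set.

{λ, t, u, w}

FIRST(<L>): from <L>->u <F> we get {u}; from <L>->λ we get {λ}. So FIRST(<L>) = {λ, u}.
FIRST(<S>): from <S>->t we get {t}; from <S>-><B> <F> <B> we get {t, u, w}; from <S>->λ we get {λ}. So FIRST(<S>) = {λ, t, u, w}.
FIRST(<G>): from <G>->t <F> <L> we get {t}; from <G>-><F> we get {λ, t, u, w}; from <G>->t v t we get {t}. So FIRST(<G>) = {λ, t, u, w}.
FIRST(<B>): from <B>-><F> w <F> <G> we get {t, u, w}. So FIRST(<B>) = {t, u, w}.
FIRST(<F>): from <F>-><L> <G> <B> t we get {t, u, w}; from <F>->u u <B> we get {u}; from <F>->λ we get {λ}. So FIRST(<F>) = {λ, t, u, w}.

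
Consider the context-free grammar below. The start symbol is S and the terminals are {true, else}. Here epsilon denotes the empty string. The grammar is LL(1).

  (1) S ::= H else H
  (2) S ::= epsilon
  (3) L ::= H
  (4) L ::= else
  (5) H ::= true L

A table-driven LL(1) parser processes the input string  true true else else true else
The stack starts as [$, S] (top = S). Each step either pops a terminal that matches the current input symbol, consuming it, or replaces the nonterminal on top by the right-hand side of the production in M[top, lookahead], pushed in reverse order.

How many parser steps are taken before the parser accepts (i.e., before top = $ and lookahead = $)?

13

      Stack            Input                            Action
   1  $ S              true true else else true else $  expand S ::= H else H
   2  $ H else H       true true else else true else $  expand H ::= true L
   3  $ H else L true  true true else else true else $  match true
   4  $ H else L       true else else true else $       expand L ::= H
   5  $ H else H       true else else true else $       expand H ::= true L
   6  $ H else L true  true else else true else $       match true
   7  $ H else L       else else true else $            expand L ::= else
   8  $ H else else    else else true else $            match else
   9  $ H else         else true else $                 match else
  10  $ H              true else $                      expand H ::= true L
  11  $ L true         true else $                      match true
  12  $ L              else $                           expand L ::= else
  13  $ else           else $                           match else
Accept reached after 13 steps.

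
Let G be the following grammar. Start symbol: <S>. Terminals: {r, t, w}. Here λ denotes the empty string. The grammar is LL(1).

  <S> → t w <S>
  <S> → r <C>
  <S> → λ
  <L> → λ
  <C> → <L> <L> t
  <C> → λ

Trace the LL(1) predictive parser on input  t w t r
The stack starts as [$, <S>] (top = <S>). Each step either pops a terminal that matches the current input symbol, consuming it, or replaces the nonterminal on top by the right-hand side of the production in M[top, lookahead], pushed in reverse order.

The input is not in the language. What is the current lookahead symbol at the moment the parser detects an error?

r

step 1: stack=$ <S>  input=t w t r $  — expand <S> → t w <S>
step 2: stack=$ <S> w t  input=t w t r $  — match t
step 3: stack=$ <S> w  input=w t r $  — match w
step 4: stack=$ <S>  input=t r $  — expand <S> → t w <S>
step 5: stack=$ <S> w t  input=t r $  — match t
step 6: stack=$ <S> w  input=r $  — error: top is terminal w but lookahead is r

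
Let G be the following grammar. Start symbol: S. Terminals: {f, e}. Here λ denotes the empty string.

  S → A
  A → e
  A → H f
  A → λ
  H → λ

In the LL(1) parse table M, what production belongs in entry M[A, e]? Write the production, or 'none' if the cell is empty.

A → e

FIRST(H): from H→λ we get {λ}. So FIRST(H) = {λ}.
FIRST(A): from A→e we get {e}; from A→H f we get {f}; from A→λ we get {λ}. So FIRST(A) = {λ, e, f}.
FIRST(S): from S→A we get {λ, e, f}. So FIRST(S) = {λ, e, f}.
FOLLOW(S) includes $ since S is the start symbol.
FOLLOW(S): S appears on no right-hand side. Thus FOLLOW(S) = {$}.
FOLLOW(A): in S→A, the suffix after A is empty, so FOLLOW(A) ⊇ FOLLOW(S) = {$}. Thus FOLLOW(A) = {$}.
For A → e: FIRST(e) = {e}, so it goes in M[A, t] for t ∈ {e}.
For A → H f: FIRST(H f) = {f}, so it goes in M[A, t] for t ∈ {f}.
For A → λ: FIRST(λ) = {λ}, so it goes in M[A, t] for t ∈ {}; since λ ∈ FIRST, also for every t ∈ FOLLOW(A) = {$}.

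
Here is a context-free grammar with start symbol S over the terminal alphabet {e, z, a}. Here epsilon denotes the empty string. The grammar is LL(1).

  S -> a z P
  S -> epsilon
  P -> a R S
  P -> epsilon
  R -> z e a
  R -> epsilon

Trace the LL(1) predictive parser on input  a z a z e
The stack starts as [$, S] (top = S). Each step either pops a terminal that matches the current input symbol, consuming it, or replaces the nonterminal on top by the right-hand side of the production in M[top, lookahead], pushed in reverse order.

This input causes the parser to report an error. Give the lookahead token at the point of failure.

$

step 1: stack=$ S  input=a z a z e $  — expand S -> a z P
step 2: stack=$ P z a  input=a z a z e $  — match a
step 3: stack=$ P z  input=z a z e $  — match z
step 4: stack=$ P  input=a z e $  — expand P -> a R S
step 5: stack=$ S R a  input=a z e $  — match a
step 6: stack=$ S R  input=z e $  — expand R -> z e a
step 7: stack=$ S a e z  input=z e $  — match z
step 8: stack=$ S a e  input=e $  — match e
step 9: stack=$ S a  input=$  — error: top is terminal a but lookahead is $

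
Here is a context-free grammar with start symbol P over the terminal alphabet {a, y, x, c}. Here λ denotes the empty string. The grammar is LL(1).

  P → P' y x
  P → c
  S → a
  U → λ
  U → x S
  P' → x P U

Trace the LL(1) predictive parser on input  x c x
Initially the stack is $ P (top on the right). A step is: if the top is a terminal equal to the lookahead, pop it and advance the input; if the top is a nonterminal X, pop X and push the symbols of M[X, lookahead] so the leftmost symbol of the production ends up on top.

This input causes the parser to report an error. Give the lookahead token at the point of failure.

$

     Stack        Input    Action
  1  $ P          x c x $  expand P → P' y x
  2  $ x y P'     x c x $  expand P' → x P U
  3  $ x y U P x  x c x $  match x
  4  $ x y U P    c x $    expand P → c
  5  $ x y U c    c x $    match c
  6  $ x y U      x $      expand U → x S
  7  $ x y S x    x $      match x
  8  $ x y S      $        error: M[S, $] is empty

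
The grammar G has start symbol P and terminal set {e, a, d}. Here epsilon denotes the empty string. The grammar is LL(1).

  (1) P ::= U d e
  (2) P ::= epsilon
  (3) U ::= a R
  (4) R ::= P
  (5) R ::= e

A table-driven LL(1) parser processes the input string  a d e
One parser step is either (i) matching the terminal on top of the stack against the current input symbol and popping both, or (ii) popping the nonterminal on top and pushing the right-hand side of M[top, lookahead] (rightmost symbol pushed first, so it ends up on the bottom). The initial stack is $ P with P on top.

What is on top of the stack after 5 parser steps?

step 1: stack=$ P  input=a d e $  — expand P ::= U d e
step 2: stack=$ e d U  input=a d e $  — expand U ::= a R
step 3: stack=$ e d R a  input=a d e $  — match a
step 4: stack=$ e d R  input=d e $  — expand R ::= P
step 5: stack=$ e d P  input=d e $  — expand P ::= epsilon
Stack after step 5: $ e d (top = d).

d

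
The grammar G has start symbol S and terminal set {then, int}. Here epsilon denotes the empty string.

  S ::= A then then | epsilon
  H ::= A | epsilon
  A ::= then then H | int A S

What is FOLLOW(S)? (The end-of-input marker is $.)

FIRST(A) = {int, then}
FIRST(S) = {epsilon, int, then}  (via A then then)
FIRST(H) = {epsilon, int, then}  (via A)
FOLLOW(S) includes $ since S is the start symbol.
FOLLOW(S): in A::=int A S, the suffix after S is empty, so FOLLOW(S) ⊇ FOLLOW(A) = {int, then}. Thus FOLLOW(S) = {$, int, then}.
FOLLOW(H): in A::=then then H, the suffix after H is empty, so FOLLOW(H) ⊇ FOLLOW(A) = {int, then}. Thus FOLLOW(H) = {int, then}.
FOLLOW(A): in S::=A then then, A is followed by then then with FIRST {then}; in H::=A, the suffix after A is empty, so FOLLOW(A) ⊇ FOLLOW(H) = {int, then}; in A::=int A S, A is followed by S with FIRST {epsilon, int, then}; in A::=int A S, the suffix after A is nullable (adds nothing new). Thus FOLLOW(A) = {int, then}.

{$, int, then}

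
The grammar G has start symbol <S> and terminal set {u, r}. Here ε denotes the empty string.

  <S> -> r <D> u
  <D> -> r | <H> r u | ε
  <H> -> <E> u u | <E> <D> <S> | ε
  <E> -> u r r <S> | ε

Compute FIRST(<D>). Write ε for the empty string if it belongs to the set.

{ε, r, u}

FIRST(<S>): from <S>->r <D> u we get {r}. So FIRST(<S>) = {r}.
FIRST(<E>): from <E>->u r r <S> we get {u}; from <E>->ε we get {ε}. So FIRST(<E>) = {ε, u}.
FIRST(<D>): from <D>->r we get {r}; from <D>-><H> r u we get {r, u}; from <D>->ε we get {ε}. So FIRST(<D>) = {ε, r, u}.
FIRST(<H>): from <H>-><E> u u we get {u}; from <H>-><E> <D> <S> we get {r, u}; from <H>->ε we get {ε}. So FIRST(<H>) = {ε, r, u}.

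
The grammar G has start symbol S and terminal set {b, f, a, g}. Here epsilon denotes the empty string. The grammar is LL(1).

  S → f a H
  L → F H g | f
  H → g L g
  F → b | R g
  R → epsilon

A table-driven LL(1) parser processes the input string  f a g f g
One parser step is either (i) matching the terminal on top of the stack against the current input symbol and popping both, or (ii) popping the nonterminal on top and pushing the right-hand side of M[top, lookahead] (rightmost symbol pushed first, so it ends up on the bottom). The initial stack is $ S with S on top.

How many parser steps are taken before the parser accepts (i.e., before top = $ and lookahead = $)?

8

     Stack    Input        Action
  1  $ S      f a g f g $  expand S → f a H
  2  $ H a f  f a g f g $  match f
  3  $ H a    a g f g $    match a
  4  $ H      g f g $      expand H → g L g
  5  $ g L g  g f g $      match g
  6  $ g L    f g $        expand L → f
  7  $ g f    f g $        match f
  8  $ g      g $          match g
Accept reached after 8 steps.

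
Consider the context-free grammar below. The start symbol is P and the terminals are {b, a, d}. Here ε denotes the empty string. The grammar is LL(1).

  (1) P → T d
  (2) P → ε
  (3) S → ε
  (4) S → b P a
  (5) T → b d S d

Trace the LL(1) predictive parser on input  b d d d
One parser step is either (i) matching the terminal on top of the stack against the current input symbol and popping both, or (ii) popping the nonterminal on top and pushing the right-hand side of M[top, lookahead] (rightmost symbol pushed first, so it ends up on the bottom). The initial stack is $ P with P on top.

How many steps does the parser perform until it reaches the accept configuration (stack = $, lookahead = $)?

     Stack        Input      Action
  1  $ P          b d d d $  expand P → T d
  2  $ d T        b d d d $  expand T → b d S d
  3  $ d d S d b  b d d d $  match b
  4  $ d d S d    d d d $    match d
  5  $ d d S      d d $      expand S → ε
  6  $ d d        d d $      match d
  7  $ d          d $        match d
Accept reached after 7 steps.

7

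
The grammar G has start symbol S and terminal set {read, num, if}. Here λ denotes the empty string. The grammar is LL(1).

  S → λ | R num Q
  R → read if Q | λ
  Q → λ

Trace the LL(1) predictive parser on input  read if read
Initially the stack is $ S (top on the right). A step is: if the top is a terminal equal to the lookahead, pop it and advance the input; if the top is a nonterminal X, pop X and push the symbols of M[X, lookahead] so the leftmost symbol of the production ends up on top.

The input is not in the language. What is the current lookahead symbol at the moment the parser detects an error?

step 1: stack=$ S  input=read if read $  — expand S → R num Q
step 2: stack=$ Q num R  input=read if read $  — expand R → read if Q
step 3: stack=$ Q num Q if read  input=read if read $  — match read
step 4: stack=$ Q num Q if  input=if read $  — match if
step 5: stack=$ Q num Q  input=read $  — error: M[Q, read] is empty

read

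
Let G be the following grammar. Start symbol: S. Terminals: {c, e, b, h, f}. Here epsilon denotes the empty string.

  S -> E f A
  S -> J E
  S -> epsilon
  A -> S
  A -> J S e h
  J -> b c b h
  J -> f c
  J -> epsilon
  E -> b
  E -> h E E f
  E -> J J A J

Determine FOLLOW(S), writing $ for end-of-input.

{$, b, e, f, h}

FIRST(J): from J->b c b h we get {b}; from J->f c we get {f}; from J->epsilon we get {epsilon}. So FIRST(J) = {epsilon, b, f}.
FIRST(S): from S->E f A we get {b, e, f, h}; from S->J E we get {epsilon, b, e, f, h}; from S->epsilon we get {epsilon}. So FIRST(S) = {epsilon, b, e, f, h}.
FIRST(A): from A->S we get {epsilon, b, e, f, h}; from A->J S e h we get {b, e, f, h}. So FIRST(A) = {epsilon, b, e, f, h}.
FIRST(E): from E->b we get {b}; from E->h E E f we get {h}; from E->J J A J we get {epsilon, b, e, f, h}. So FIRST(E) = {epsilon, b, e, f, h}.
FOLLOW(S) includes $ since S is the start symbol.
FOLLOW(S): in A->S, the suffix after S is empty, so FOLLOW(S) ⊇ FOLLOW(A) = {$, b, e, f, h}; in A->J S e h, S is followed by e h with FIRST {e}. Thus FOLLOW(S) = {$, b, e, f, h}.
FOLLOW(E): in S->E f A, E is followed by f A with FIRST {f}; in S->J E, the suffix after E is empty, so FOLLOW(E) ⊇ FOLLOW(S) = {$, b, e, f, h}; in E->h E E f (occurrence 1), E is followed by E f with FIRST {b, e, f, h}; in E->h E E f (occurrence 2), E is followed by f with FIRST {f}. Thus FOLLOW(E) = {$, b, e, f, h}.
FOLLOW(A): in S->E f A, the suffix after A is empty, so FOLLOW(A) ⊇ FOLLOW(S) = {$, b, e, f, h}; in E->J J A J, A is followed by J with FIRST {epsilon, b, f}; in E->J J A J, the suffix after A is nullable, so FOLLOW(A) ⊇ FOLLOW(E) = {$, b, e, f, h}. Thus FOLLOW(A) = {$, b, e, f, h}.
FOLLOW(J): in S->J E, J is followed by E with FIRST {epsilon, b, e, f, h}; in S->J E, the suffix after J is nullable, so FOLLOW(J) ⊇ FOLLOW(S) = {$, b, e, f, h}; in A->J S e h, J is followed by S e h with FIRST {b, e, f, h}; in E->J J A J (occurrence 1), J is followed by J A J with FIRST {epsilon, b, e, f, h}; in E->J J A J (occurrence 1), the suffix after J is nullable, so FOLLOW(J) ⊇ FOLLOW(E) = {$, b, e, f, h}; in E->J J A J (occurrence 2), J is followed by A J with FIRST {epsilon, b, e, f, h}; in E->J J A J (occurrence 2), the suffix after J is nullable, so FOLLOW(J) ⊇ FOLLOW(E) = {$, b, e, f, h}; in E->J J A J (occurrence 3), the suffix after J is empty, so FOLLOW(J) ⊇ FOLLOW(E) = {$, b, e, f, h}. Thus FOLLOW(J) = {$, b, e, f, h}.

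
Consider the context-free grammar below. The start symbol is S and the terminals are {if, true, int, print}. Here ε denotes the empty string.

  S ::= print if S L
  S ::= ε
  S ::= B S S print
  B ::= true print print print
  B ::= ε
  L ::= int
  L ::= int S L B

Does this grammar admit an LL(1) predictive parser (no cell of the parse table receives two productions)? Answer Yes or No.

FIRST(S) = {ε, print, true}
FIRST(B) = {ε, true}
FIRST(L) = {int}
FOLLOW(S) = {$, int, print, true}
FOLLOW(B) = {$, int, print, true}
FOLLOW(L) = {$, int, print, true}
Cell M[B, true] receives both B ::= true print print print and B ::= ε — the grammar is not LL(1).

No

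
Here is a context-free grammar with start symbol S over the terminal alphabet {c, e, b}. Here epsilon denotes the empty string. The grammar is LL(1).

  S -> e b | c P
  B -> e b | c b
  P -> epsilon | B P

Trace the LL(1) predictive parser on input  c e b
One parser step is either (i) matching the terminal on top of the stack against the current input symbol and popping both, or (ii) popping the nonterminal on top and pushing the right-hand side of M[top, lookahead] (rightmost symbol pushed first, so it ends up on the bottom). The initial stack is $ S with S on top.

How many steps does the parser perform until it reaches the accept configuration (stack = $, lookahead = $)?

7

     Stack    Input    Action
  1  $ S      c e b $  expand S -> c P
  2  $ P c    c e b $  match c
  3  $ P      e b $    expand P -> B P
  4  $ P B    e b $    expand B -> e b
  5  $ P b e  e b $    match e
  6  $ P b    b $      match b
  7  $ P      $        expand P -> epsilon
Accept reached after 7 steps.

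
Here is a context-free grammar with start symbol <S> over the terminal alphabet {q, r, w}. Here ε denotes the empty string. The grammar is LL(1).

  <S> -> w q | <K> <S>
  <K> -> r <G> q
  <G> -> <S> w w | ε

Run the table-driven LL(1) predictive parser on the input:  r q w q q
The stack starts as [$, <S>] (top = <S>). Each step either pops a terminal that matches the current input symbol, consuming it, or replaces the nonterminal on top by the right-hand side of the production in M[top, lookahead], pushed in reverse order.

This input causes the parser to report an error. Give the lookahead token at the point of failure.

q

     Stack          Input        Action
  1  $ <S>          r q w q q $  expand <S> -> <K> <S>
  2  $ <S> <K>      r q w q q $  expand <K> -> r <G> q
  3  $ <S> q <G> r  r q w q q $  match r
  4  $ <S> q <G>    q w q q $    expand <G> -> ε
  5  $ <S> q        q w q q $    match q
  6  $ <S>          w q q $      expand <S> -> w q
  7  $ q w          w q q $      match w
  8  $ q            q q $        match q
  9  $              q $          error: stack empty but input remains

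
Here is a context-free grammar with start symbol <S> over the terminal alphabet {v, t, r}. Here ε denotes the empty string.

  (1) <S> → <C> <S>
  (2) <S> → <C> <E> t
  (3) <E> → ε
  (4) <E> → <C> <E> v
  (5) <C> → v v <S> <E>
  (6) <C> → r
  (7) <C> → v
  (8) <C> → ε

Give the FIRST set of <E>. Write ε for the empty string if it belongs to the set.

{ε, r, v}

FIRST(<C>) = {ε, r, v}
FIRST(<E>) = {ε, r, v}  (via <C> <E> v)
FIRST(<S>) = {r, t, v}  (via <C> <S>, <C> <E> t)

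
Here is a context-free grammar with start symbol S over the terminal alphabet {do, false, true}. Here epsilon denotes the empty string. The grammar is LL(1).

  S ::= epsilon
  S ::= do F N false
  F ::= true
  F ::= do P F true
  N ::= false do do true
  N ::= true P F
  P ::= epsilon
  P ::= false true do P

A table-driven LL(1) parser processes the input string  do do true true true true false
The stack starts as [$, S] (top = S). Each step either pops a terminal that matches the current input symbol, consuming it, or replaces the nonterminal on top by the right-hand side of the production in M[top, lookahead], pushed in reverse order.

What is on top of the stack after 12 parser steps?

      Stack                  Input                              Action
   1  $ S                    do do true true true true false $  expand S ::= do F N false
   2  $ false N F do         do do true true true true false $  match do
   3  $ false N F            do true true true true false $     expand F ::= do P F true
   4  $ false N true F P do  do true true true true false $     match do
   5  $ false N true F P     true true true true false $        expand P ::= epsilon
   6  $ false N true F       true true true true false $        expand F ::= true
   7  $ false N true true    true true true true false $        match true
   8  $ false N true         true true true false $             match true
   9  $ false N              true true false $                  expand N ::= true P F
  10  $ false F P true       true true false $                  match true
  11  $ false F P            true false $                       expand P ::= epsilon
  12  $ false F              true false $                       expand F ::= true
Stack after step 12: $ false true (top = true).

true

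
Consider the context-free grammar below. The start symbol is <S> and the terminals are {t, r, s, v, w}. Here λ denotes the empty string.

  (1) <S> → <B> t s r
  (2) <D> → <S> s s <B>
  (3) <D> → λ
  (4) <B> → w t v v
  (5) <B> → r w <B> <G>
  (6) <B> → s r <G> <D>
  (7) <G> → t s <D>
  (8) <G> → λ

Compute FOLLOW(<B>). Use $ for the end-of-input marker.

FIRST(<B>) = {r, s, w}
FIRST(<G>) = {λ, t}
FIRST(<S>) = {r, s, w}  (via <B> t s r)
FIRST(<D>) = {λ, r, s, w}  (via <S> s s <B>)
FOLLOW(<S>) includes $ since <S> is the start symbol.
FOLLOW(<S>): in <D>→<S> s s <B>, <S> is followed by s s <B> with FIRST {s}. Thus FOLLOW(<S>) = {$, s}.
FOLLOW(<D>): in <B>→s r <G> <D>, the suffix after <D> is empty, so FOLLOW(<D>) ⊇ FOLLOW(<B>) = {r, s, t, w}; in <G>→t s <D>, the suffix after <D> is empty, so FOLLOW(<D>) ⊇ FOLLOW(<G>) = {r, s, t, w}. Thus FOLLOW(<D>) = {r, s, t, w}.
FOLLOW(<B>): in <S>→<B> t s r, <B> is followed by t s r with FIRST {t}; in <D>→<S> s s <B>, the suffix after <B> is empty, so FOLLOW(<B>) ⊇ FOLLOW(<D>) = {r, s, t, w}; in <B>→r w <B> <G>, <B> is followed by <G> with FIRST {λ, t}; in <B>→r w <B> <G>, the suffix after <B> is nullable (adds nothing new). Thus FOLLOW(<B>) = {r, s, t, w}.
FOLLOW(<G>): in <B>→r w <B> <G>, the suffix after <G> is empty, so FOLLOW(<G>) ⊇ FOLLOW(<B>) = {r, s, t, w}; in <B>→s r <G> <D>, <G> is followed by <D> with FIRST {λ, r, s, w}; in <B>→s r <G> <D>, the suffix after <G> is nullable, so FOLLOW(<G>) ⊇ FOLLOW(<B>) = {r, s, t, w}. Thus FOLLOW(<G>) = {r, s, t, w}.

{r, s, t, w}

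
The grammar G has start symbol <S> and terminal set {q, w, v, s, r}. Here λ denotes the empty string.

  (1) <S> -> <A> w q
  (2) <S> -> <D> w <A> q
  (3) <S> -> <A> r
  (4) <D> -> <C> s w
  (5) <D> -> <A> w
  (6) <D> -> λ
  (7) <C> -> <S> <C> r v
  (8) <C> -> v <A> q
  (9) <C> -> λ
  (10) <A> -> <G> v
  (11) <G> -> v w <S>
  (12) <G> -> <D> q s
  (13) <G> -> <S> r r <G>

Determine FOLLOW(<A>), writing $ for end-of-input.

{q, r, w}

FIRST(<S>) = {q, s, v, w}  (via <A> w q, <D> w <A> q, <A> r)
FIRST(<C>) = {λ, q, s, v, w}  (via <S> <C> r v)
FIRST(<D>) = {λ, q, s, v, w}  (via <C> s w, <A> w)
FIRST(<G>) = {q, s, v, w}  (via <D> q s, <S> r r <G>)
FIRST(<A>) = {q, s, v, w}  (via <G> v)
FOLLOW(<S>) includes $ since <S> is the start symbol.
FOLLOW(<D>): in <S>-><D> w <A> q, <D> is followed by w <A> q with FIRST {w}; in <G>-><D> q s, <D> is followed by q s with FIRST {q}. Thus FOLLOW(<D>) = {q, w}.
FOLLOW(<C>): in <D>-><C> s w, <C> is followed by s w with FIRST {s}; in <C>-><S> <C> r v, <C> is followed by r v with FIRST {r}. Thus FOLLOW(<C>) = {r, s}.
FOLLOW(<A>): in <S>-><A> w q, <A> is followed by w q with FIRST {w}; in <S>-><D> w <A> q, <A> is followed by q with FIRST {q}; in <S>-><A> r, <A> is followed by r with FIRST {r}; in <D>-><A> w, <A> is followed by w with FIRST {w}; in <C>->v <A> q, <A> is followed by q with FIRST {q}. Thus FOLLOW(<A>) = {q, r, w}.
FOLLOW(<G>): in <A>-><G> v, <G> is followed by v with FIRST {v}; in <G>-><S> r r <G>, the suffix after <G> is empty (adds nothing new). Thus FOLLOW(<G>) = {v}.
FOLLOW(<S>): in <C>-><S> <C> r v, <S> is followed by <C> r v with FIRST {q, r, s, v, w}; in <G>->v w <S>, the suffix after <S> is empty, so FOLLOW(<S>) ⊇ FOLLOW(<G>) = {v}; in <G>-><S> r r <G>, <S> is followed by r r <G> with FIRST {r}. Thus FOLLOW(<S>) = {$, q, r, s, v, w}.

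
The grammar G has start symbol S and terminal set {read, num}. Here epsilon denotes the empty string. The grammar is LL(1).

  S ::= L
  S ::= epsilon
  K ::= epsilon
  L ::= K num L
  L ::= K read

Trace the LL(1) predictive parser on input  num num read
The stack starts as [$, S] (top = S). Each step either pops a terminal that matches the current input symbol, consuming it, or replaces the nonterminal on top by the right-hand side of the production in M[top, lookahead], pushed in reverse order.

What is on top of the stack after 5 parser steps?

step 1: stack=$ S  input=num num read $  — expand S ::= L
step 2: stack=$ L  input=num num read $  — expand L ::= K num L
step 3: stack=$ L num K  input=num num read $  — expand K ::= epsilon
step 4: stack=$ L num  input=num num read $  — match num
step 5: stack=$ L  input=num read $  — expand L ::= K num L
Stack after step 5: $ L num K (top = K).

K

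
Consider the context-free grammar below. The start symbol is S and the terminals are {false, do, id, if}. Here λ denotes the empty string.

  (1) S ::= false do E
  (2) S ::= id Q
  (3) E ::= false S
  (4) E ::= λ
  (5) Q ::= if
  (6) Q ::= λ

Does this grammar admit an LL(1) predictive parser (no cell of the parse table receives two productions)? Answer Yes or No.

FIRST(S) = {false, id}
FIRST(E) = {λ, false}
FIRST(Q) = {λ, if}
FOLLOW(S) = {$}
FOLLOW(E) = {$}
FOLLOW(Q) = {$}
Each cell of M receives at most one production.

Yes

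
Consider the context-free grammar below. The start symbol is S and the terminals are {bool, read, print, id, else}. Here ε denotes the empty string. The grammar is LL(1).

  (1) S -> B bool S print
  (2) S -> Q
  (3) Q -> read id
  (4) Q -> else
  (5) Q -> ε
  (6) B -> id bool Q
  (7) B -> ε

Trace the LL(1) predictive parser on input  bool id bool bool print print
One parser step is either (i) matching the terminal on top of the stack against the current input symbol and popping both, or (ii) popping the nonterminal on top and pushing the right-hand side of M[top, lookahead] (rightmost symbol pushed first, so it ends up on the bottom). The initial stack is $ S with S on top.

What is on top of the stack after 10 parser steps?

step 1: stack=$ S  input=bool id bool bool print print $  — expand S -> B bool S print
step 2: stack=$ print S bool B  input=bool id bool bool print print $  — expand B -> ε
step 3: stack=$ print S bool  input=bool id bool bool print print $  — match bool
step 4: stack=$ print S  input=id bool bool print print $  — expand S -> B bool S print
step 5: stack=$ print print S bool B  input=id bool bool print print $  — expand B -> id bool Q
step 6: stack=$ print print S bool Q bool id  input=id bool bool print print $  — match id
step 7: stack=$ print print S bool Q bool  input=bool bool print print $  — match bool
step 8: stack=$ print print S bool Q  input=bool print print $  — expand Q -> ε
step 9: stack=$ print print S bool  input=bool print print $  — match bool
step 10: stack=$ print print S  input=print print $  — expand S -> Q
Stack after step 10: $ print print Q (top = Q).

Q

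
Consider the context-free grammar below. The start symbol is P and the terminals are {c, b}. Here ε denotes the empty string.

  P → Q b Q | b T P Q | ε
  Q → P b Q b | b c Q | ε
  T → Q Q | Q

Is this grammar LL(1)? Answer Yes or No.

FIRST(P) = {ε, b}
FIRST(Q) = {ε, b}
FIRST(T) = {ε, b}
FOLLOW(P) = {$, b}
FOLLOW(Q) = {$, b}
FOLLOW(T) = {$, b}
Cell M[P, b] receives both P → Q b Q and P → b T P Q and P → ε — the grammar is not LL(1).

No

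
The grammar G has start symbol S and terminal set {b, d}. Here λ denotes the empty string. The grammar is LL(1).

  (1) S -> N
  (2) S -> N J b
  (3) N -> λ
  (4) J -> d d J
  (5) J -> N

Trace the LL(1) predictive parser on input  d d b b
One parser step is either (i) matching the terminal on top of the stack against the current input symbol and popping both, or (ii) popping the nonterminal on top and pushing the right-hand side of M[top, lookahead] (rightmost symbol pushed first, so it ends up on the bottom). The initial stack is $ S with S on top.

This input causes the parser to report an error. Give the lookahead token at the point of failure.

b

step 1: stack=$ S  input=d d b b $  — expand S -> N J b
step 2: stack=$ b J N  input=d d b b $  — expand N -> λ
step 3: stack=$ b J  input=d d b b $  — expand J -> d d J
step 4: stack=$ b J d d  input=d d b b $  — match d
step 5: stack=$ b J d  input=d b b $  — match d
step 6: stack=$ b J  input=b b $  — expand J -> N
step 7: stack=$ b N  input=b b $  — expand N -> λ
step 8: stack=$ b  input=b b $  — match b
step 9: stack=$  input=b $  — error: stack empty but input remains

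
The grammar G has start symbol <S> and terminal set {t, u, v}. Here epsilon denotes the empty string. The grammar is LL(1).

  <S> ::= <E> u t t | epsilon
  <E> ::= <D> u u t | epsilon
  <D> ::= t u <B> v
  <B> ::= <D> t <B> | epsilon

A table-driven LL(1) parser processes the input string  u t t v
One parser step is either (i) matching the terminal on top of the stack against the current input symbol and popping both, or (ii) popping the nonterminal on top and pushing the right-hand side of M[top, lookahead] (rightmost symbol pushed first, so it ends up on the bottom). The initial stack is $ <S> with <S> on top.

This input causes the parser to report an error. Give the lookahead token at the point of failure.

v

     Stack        Input      Action
  1  $ <S>        u t t v $  expand <S> ::= <E> u t t
  2  $ t t u <E>  u t t v $  expand <E> ::= epsilon
  3  $ t t u      u t t v $  match u
  4  $ t t        t t v $    match t
  5  $ t          t v $      match t
  6  $            v $        error: stack empty but input remains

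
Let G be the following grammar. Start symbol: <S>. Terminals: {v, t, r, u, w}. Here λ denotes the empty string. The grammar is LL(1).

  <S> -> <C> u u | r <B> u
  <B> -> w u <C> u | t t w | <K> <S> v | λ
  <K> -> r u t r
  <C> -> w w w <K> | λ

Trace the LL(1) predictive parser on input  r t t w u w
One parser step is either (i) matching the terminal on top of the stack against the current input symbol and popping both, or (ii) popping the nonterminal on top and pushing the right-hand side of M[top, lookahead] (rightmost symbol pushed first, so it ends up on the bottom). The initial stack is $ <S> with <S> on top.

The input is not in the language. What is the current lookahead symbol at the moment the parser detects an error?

     Stack      Input          Action
  1  $ <S>      r t t w u w $  expand <S> -> r <B> u
  2  $ u <B> r  r t t w u w $  match r
  3  $ u <B>    t t w u w $    expand <B> -> t t w
  4  $ u w t t  t t w u w $    match t
  5  $ u w t    t w u w $      match t
  6  $ u w      w u w $        match w
  7  $ u        u w $          match u
  8  $          w $            error: stack empty but input remains

w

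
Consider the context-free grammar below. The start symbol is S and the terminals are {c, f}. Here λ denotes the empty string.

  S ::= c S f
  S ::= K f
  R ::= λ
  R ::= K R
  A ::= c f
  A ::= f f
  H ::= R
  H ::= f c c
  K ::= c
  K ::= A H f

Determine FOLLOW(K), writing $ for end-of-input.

{c, f}

FIRST(A): from A::=c f we get {c}; from A::=f f we get {f}. So FIRST(A) = {c, f}.
FIRST(K): from K::=c we get {c}; from K::=A H f we get {c, f}. So FIRST(K) = {c, f}.
FIRST(S): from S::=c S f we get {c}; from S::=K f we get {c, f}. So FIRST(S) = {c, f}.
FIRST(R): from R::=λ we get {λ}; from R::=K R we get {c, f}. So FIRST(R) = {λ, c, f}.
FIRST(H): from H::=R we get {λ, c, f}; from H::=f c c we get {f}. So FIRST(H) = {λ, c, f}.
FOLLOW(S) includes $ since S is the start symbol.
FOLLOW(S): in S::=c S f, S is followed by f with FIRST {f}. Thus FOLLOW(S) = {$, f}.
FOLLOW(A): in K::=A H f, A is followed by H f with FIRST {c, f}. Thus FOLLOW(A) = {c, f}.
FOLLOW(H): in K::=A H f, H is followed by f with FIRST {f}. Thus FOLLOW(H) = {f}.
FOLLOW(R): in R::=K R, the suffix after R is empty (adds nothing new); in H::=R, the suffix after R is empty, so FOLLOW(R) ⊇ FOLLOW(H) = {f}. Thus FOLLOW(R) = {f}.
FOLLOW(K): in S::=K f, K is followed by f with FIRST {f}; in R::=K R, K is followed by R with FIRST {λ, c, f}; in R::=K R, the suffix after K is nullable, so FOLLOW(K) ⊇ FOLLOW(R) = {f}. Thus FOLLOW(K) = {c, f}.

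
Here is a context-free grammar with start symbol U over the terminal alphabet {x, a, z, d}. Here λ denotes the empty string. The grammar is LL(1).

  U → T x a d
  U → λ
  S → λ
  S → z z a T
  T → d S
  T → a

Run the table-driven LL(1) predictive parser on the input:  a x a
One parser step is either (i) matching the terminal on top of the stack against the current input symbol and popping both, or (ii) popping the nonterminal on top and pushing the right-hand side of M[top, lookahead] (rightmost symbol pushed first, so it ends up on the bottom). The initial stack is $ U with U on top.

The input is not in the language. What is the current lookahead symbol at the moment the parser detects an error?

step 1: stack=$ U  input=a x a $  — expand U → T x a d
step 2: stack=$ d a x T  input=a x a $  — expand T → a
step 3: stack=$ d a x a  input=a x a $  — match a
step 4: stack=$ d a x  input=x a $  — match x
step 5: stack=$ d a  input=a $  — match a
step 6: stack=$ d  input=$  — error: top is terminal d but lookahead is $

$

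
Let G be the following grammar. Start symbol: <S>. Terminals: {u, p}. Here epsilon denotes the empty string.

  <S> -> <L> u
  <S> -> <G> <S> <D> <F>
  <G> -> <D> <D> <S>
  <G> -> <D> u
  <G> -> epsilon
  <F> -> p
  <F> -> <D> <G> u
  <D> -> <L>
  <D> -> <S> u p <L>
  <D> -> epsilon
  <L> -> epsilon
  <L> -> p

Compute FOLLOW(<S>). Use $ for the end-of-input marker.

{$, p, u}

FIRST(<L>): from <L>->epsilon we get {epsilon}; from <L>->p we get {p}. So FIRST(<L>) = {epsilon, p}.
FIRST(<S>): from <S>-><L> u we get {p, u}; from <S>-><G> <S> <D> <F> we get {p, u}. So FIRST(<S>) = {p, u}.
FIRST(<D>): from <D>-><L> we get {epsilon, p}; from <D>-><S> u p <L> we get {p, u}; from <D>->epsilon we get {epsilon}. So FIRST(<D>) = {epsilon, p, u}.
FIRST(<G>): from <G>-><D> <D> <S> we get {p, u}; from <G>-><D> u we get {p, u}; from <G>->epsilon we get {epsilon}. So FIRST(<G>) = {epsilon, p, u}.
FIRST(<F>): from <F>->p we get {p}; from <F>-><D> <G> u we get {p, u}. So FIRST(<F>) = {p, u}.
FOLLOW(<S>) includes $ since <S> is the start symbol.
FOLLOW(<G>): in <S>-><G> <S> <D> <F>, <G> is followed by <S> <D> <F> with FIRST {p, u}; in <F>-><D> <G> u, <G> is followed by u with FIRST {u}. Thus FOLLOW(<G>) = {p, u}.
FOLLOW(<S>): in <S>-><G> <S> <D> <F>, <S> is followed by <D> <F> with FIRST {p, u}; in <G>-><D> <D> <S>, the suffix after <S> is empty, so FOLLOW(<S>) ⊇ FOLLOW(<G>) = {p, u}; in <D>-><S> u p <L>, <S> is followed by u p <L> with FIRST {u}. Thus FOLLOW(<S>) = {$, p, u}.
FOLLOW(<F>): in <S>-><G> <S> <D> <F>, the suffix after <F> is empty, so FOLLOW(<F>) ⊇ FOLLOW(<S>) = {$, p, u}. Thus FOLLOW(<F>) = {$, p, u}.
FOLLOW(<D>): in <S>-><G> <S> <D> <F>, <D> is followed by <F> with FIRST {p, u}; in <G>-><D> <D> <S> (occurrence 1), <D> is followed by <D> <S> with FIRST {p, u}; in <G>-><D> <D> <S> (occurrence 2), <D> is followed by <S> with FIRST {p, u}; in <G>-><D> u, <D> is followed by u with FIRST {u}; in <F>-><D> <G> u, <D> is followed by <G> u with FIRST {p, u}. Thus FOLLOW(<D>) = {p, u}.
FOLLOW(<L>): in <S>-><L> u, <L> is followed by u with FIRST {u}; in <D>-><L>, the suffix after <L> is empty, so FOLLOW(<L>) ⊇ FOLLOW(<D>) = {p, u}; in <D>-><S> u p <L>, the suffix after <L> is empty, so FOLLOW(<L>) ⊇ FOLLOW(<D>) = {p, u}. Thus FOLLOW(<L>) = {p, u}.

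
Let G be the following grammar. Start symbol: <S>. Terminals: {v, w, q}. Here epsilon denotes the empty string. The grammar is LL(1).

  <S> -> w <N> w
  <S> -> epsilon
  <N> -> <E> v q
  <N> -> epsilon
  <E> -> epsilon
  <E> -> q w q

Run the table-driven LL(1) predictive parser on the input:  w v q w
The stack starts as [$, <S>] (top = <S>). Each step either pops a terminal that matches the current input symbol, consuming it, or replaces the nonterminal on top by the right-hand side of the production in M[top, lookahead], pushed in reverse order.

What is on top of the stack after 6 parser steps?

step 1: stack=$ <S>  input=w v q w $  — expand <S> -> w <N> w
step 2: stack=$ w <N> w  input=w v q w $  — match w
step 3: stack=$ w <N>  input=v q w $  — expand <N> -> <E> v q
step 4: stack=$ w q v <E>  input=v q w $  — expand <E> -> epsilon
step 5: stack=$ w q v  input=v q w $  — match v
step 6: stack=$ w q  input=q w $  — match q
Stack after step 6: $ w (top = w).

w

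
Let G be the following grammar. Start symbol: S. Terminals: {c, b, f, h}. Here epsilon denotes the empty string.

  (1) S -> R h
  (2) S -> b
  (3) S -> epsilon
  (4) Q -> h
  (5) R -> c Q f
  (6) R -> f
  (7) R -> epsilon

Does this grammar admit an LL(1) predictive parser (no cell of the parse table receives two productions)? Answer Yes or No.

Yes

FIRST(S) = {epsilon, b, c, f, h}
FIRST(Q) = {h}
FIRST(R) = {epsilon, c, f}
FOLLOW(S) = {$}
FOLLOW(Q) = {f}
FOLLOW(R) = {h}
Each cell of M receives at most one production.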